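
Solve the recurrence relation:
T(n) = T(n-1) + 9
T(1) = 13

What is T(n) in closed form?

Unrolling: T(n) = T(1) + 9·(n-1) = 13 + 9(n-1) = 9n + 4.

Answer: T(n) = 9n + 4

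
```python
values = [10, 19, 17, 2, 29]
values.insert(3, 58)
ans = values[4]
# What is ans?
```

Trace:
`values = [10, 19, 17, 2, 29]` → values = [10, 19, 17, 2, 29]
`values.insert(3, 58)` → values = [10, 19, 17, 58, 2, 29]
`ans = values[4]` → ans = 2
So ans = 2

Answer: 2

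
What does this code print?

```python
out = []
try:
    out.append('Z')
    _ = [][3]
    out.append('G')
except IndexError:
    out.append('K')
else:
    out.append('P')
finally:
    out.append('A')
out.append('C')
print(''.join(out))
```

Execution trace: 'Z' (try body) → 'K' (except IndexError) → 'A' (finally) → 'C' (after the try/except). Output: ZKAC

Answer: ZKAC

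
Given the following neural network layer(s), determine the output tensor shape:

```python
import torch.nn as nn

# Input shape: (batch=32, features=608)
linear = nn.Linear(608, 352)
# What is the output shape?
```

Input: (32, 608) -> Output: (32, 352)

Answer: (32, 352)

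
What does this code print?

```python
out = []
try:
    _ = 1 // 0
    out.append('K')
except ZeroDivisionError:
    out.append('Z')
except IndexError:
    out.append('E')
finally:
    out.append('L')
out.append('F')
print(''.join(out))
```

Execution trace: 'Z' (except ZeroDivisionError) → 'L' (finally) → 'F' (after the try/except). Output: ZLF

Answer: ZLF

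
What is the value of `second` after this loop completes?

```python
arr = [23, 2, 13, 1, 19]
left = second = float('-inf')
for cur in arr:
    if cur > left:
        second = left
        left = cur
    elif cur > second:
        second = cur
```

Second largest (with repeats) in [23, 2, 13, 1, 19]
`second` takes the values: -inf → 2 → 13 → 19

Answer: 19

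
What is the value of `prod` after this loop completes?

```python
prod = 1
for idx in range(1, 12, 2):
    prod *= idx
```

Product of 1, 3, 5, ... up to 11
`prod` takes the values: 1 → 3 → 15 → 105 → 945 → 10395

Answer: 10395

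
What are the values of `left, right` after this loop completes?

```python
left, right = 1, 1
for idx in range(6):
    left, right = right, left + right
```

Fibonacci: after 6 iterations
`left, right` takes the values: (1, 1) → (1, 2) → (2, 3) → (3, 5) → (5, 8) → (8, 13) → (13, 21)

Answer: 13, 21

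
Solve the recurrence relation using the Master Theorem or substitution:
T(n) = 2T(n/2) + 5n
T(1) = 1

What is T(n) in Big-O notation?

By Master Theorem: a=2, b=2, f(n)=5n. Since log_2(2) = 1 and f(n) = Θ(n^1), Case 2 applies. T(n) = O(n log n).

Answer: O(n log n)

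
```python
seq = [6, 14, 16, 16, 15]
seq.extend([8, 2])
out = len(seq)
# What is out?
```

Trace:
`seq = [6, 14, 16, 16, 15]` → seq = [6, 14, 16, 16, 15]
`seq.extend([8, 2])` → seq = [6, 14, 16, 16, 15, 8, 2]
`out = len(seq)` → out = 7
So out = 7

Answer: 7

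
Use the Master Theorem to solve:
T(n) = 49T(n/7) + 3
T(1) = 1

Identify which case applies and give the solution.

a=49, b=7, f(n)=3. log_7(49) = 2. Since c=0 < 2, Case 1 applies: T(n) = Θ(n^log_b(a)) = O(n^2).

Answer: O(n^2) - Case 1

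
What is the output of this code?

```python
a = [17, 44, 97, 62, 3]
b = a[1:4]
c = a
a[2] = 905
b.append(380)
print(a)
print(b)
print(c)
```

Key concept: slice vs alias.
Step by step:
`a = [17, 44, 97, 62, 3]` → a = [17, 44, 97, 62, 3]
`b = a[1:4]` → b = [44, 97, 62]
`c = a` → c = [17, 44, 97, 62, 3] (same object as a)
`a[2] = 905` → a = [17, 44, 905, 62, 3] (same object as c); c = [17, 44, 905, 62, 3] (same object as a)
`b.append(380)` → b = [44, 97, 62, 380]
`print(a)` → prints [17, 44, 905, 62, 3]
`print(b)` → prints [44, 97, 62, 380]
`print(c)` → prints [17, 44, 905, 62, 3]

Answer:
[17, 44, 905, 62, 3]
[44, 97, 62, 380]
[17, 44, 905, 62, 3]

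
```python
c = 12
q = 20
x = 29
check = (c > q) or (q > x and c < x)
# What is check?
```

Trace:
`c = 12` → c = 12
`q = 20` → q = 20
`x = 29` → x = 29
`check = (c > q) or (q > x and c < x)` → check = False
So check = False

Answer: False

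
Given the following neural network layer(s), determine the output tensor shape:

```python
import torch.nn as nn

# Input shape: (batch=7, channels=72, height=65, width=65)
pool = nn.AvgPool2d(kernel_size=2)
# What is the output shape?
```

Input: (7, 72, 65, 65) -> Output: (7, 72, 32, 32)

Answer: (7, 72, 32, 32)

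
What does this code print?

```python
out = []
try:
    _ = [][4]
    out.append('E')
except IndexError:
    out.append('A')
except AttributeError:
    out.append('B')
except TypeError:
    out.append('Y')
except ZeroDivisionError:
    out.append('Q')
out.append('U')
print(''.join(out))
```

Execution trace: 'A' (except IndexError) → 'U' (after the try/except). Output: AU

Answer: AU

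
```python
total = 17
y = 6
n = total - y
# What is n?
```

Trace:
`total = 17` → total = 17
`y = 6` → y = 6
`n = total - y` → n = 11
So n = 11

Answer: 11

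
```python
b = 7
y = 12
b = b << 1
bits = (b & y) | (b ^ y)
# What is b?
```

Trace:
`b = 7` → b = 7
`y = 12` → y = 12
`b = b << 1` → b = 14
`bits = (b & y) | (b ^ y)` → bits = 14
So b = 14

Answer: 14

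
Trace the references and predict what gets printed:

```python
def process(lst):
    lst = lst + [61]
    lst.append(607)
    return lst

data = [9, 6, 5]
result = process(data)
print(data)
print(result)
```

Key concept: rebinding parameter vs mutation.
Step by step:
`data = [9, 6, 5]` → data = [9, 6, 5]
`result = process(data)` → result = [9, 6, 5, 61, 607]
`print(data)` → prints [9, 6, 5]
`print(result)` → prints [9, 6, 5, 61, 607]

Answer:
[9, 6, 5]
[9, 6, 5, 61, 607]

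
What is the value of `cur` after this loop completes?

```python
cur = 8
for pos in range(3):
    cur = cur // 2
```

Halve 3 times: 8 // 2^3 = 1
`cur` takes the values: 8 → 4 → 2 → 1

Answer: 1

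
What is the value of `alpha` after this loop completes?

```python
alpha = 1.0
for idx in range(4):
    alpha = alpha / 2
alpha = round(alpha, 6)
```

Halving LR 4 times: 1 / 2^4
`alpha` takes the values: 1.0 → 0.5 → 0.25 → 0.125 → 0.0625

Answer: 0.0625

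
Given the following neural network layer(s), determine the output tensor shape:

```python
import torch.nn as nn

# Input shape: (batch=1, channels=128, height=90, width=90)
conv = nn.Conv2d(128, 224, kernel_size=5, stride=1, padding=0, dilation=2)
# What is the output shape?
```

Input: (1, 128, 90, 90) -> Output: (1, 224, 82, 82)

Answer: (1, 224, 82, 82)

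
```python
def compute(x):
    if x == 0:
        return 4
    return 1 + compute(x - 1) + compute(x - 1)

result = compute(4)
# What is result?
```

compute(x) = 1 + 2·compute(x-1), compute(0)=4. Closed form: (4+1)·2^4 - 1 = 79.

Answer: 79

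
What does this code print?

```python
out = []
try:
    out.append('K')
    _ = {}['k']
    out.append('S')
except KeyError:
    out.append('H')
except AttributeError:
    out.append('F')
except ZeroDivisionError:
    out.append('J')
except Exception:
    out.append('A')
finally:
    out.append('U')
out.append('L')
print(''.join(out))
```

Execution trace: 'K' (try body) → 'H' (except KeyError) → 'U' (finally) → 'L' (after the try/except). Output: KHUL

Answer: KHUL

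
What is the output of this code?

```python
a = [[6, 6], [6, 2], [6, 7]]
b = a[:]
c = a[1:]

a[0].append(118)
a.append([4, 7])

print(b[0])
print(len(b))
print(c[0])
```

Key concept: slice with nested mutation.
Step by step:
`a = [[6, 6], [6, 2], [6, 7]]` → a = [[6, 6], [6, 2], [6, 7]]
`b = a[:]` → b = [[6, 6], [6, 2], [6, 7]]
`c = a[1:]` → c = [[6, 2], [6, 7]]
`a[0].append(118)` → a = [[6, 6, 118], [6, 2], [6, 7]]; b = [[6, 6, 118], [6, 2], [6, 7]]
`a.append([4, 7])` → a = [[6, 6, 118], [6, 2], [6, 7], [4, 7]]
`print(b[0])` → prints [6, 6, 118]
`print(len(b))` → prints 3
`print(c[0])` → prints [6, 2]

Answer:
[6, 6, 118]
3
[6, 2]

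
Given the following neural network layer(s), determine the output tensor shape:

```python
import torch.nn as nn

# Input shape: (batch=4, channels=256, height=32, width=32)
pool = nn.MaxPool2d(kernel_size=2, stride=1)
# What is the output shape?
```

Input: (4, 256, 32, 32) -> Output: (4, 256, 31, 31)

Answer: (4, 256, 31, 31)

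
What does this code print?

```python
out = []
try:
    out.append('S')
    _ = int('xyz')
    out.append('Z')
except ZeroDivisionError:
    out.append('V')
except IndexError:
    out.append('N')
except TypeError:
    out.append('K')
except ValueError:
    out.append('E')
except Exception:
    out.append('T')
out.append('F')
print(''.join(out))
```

Execution trace: 'S' (try body) → 'E' (except ValueError) → 'F' (after the try/except). Output: SEF

Answer: SEF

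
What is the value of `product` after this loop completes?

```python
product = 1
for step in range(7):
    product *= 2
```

2^7 = 128
`product` takes the values: 1 → 2 → 4 → 8 → 16 → 32 → 64 → 128

Answer: 128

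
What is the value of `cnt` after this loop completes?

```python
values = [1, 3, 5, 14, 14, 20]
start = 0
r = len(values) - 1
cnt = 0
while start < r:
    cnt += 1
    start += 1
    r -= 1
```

Iterations until pointers meet (list length 6)
`cnt` takes the values: 0 → 1 → 2 → 3

Answer: 3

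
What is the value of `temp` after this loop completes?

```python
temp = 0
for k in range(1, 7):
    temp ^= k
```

XOR of 1 to 6
`temp` takes the values: 0 → 1 → 3 → 0 → 4 → 1 → 7

Answer: 7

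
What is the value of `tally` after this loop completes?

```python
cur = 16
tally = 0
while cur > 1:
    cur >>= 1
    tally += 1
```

Count right shifts until 1
`tally` takes the values: 0 → 1 → 2 → 3 → 4

Answer: 4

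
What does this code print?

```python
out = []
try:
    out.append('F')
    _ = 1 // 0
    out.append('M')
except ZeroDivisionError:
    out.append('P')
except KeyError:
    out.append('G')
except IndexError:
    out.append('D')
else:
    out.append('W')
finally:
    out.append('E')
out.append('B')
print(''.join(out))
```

Execution trace: 'F' (try body) → 'P' (except ZeroDivisionError) → 'E' (finally) → 'B' (after the try/except). Output: FPEB

Answer: FPEB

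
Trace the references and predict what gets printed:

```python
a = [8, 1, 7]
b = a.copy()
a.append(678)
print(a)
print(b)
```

Key concept: list.copy() creates independent copy.
Step by step:
`a = [8, 1, 7]` → a = [8, 1, 7]
`b = a.copy()` → b = [8, 1, 7]
`a.append(678)` → a = [8, 1, 7, 678]
`print(a)` → prints [8, 1, 7, 678]
`print(b)` → prints [8, 1, 7]

Answer:
[8, 1, 7, 678]
[8, 1, 7]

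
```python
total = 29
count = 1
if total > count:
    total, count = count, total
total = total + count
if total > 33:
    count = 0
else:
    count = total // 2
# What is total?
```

Trace:
`total = 29` → total = 29
`count = 1` → count = 1
`if total > count: ...` → total > count is True → total = 1; count = 29
`total = total + count` → total = 30
`if total > 33: ...` → total > 33 is False, take else branch → count = 15
So total = 30

Answer: 30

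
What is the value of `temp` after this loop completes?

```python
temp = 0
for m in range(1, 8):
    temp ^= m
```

XOR of 1 to 7
`temp` takes the values: 0 → 1 → 3 → 0 → 4 → 1 → 7 → 0

Answer: 0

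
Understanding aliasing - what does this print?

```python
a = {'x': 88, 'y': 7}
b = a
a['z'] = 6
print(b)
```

Key concept: dict aliasing.
Step by step:
`a = {'x': 88, 'y': 7}` → a = {'x': 88, 'y': 7}
`b = a` → b = {'x': 88, 'y': 7} (same object as a)
`a['z'] = 6` → a = {'x': 88, 'y': 7, 'z': 6} (same object as b); b = {'x': 88, 'y': 7, 'z': 6} (same object as a)
`print(b)` → prints {'x': 88, 'y': 7, 'z': 6}

Answer: {'x': 88, 'y': 7, 'z': 6}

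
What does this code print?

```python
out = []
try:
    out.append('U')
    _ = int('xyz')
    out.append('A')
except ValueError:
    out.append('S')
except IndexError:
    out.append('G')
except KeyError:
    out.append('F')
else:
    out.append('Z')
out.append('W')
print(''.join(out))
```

Execution trace: 'U' (try body) → 'S' (except ValueError) → 'W' (after the try/except). Output: USW

Answer: USW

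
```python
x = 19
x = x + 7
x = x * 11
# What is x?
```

Trace:
`x = 19` → x = 19
`x = x + 7` → x = 26
`x = x * 11` → x = 286
So x = 286

Answer: 286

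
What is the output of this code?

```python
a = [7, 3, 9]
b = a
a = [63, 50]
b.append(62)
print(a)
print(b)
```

Key concept: rebinding vs mutation: a is rebound to a new list, b still points at the original.
Step by step:
`a = [7, 3, 9]` → a = [7, 3, 9]
`b = a` → b = [7, 3, 9] (same object as a)
`a = [63, 50]` → a = [63, 50]
`b.append(62)` → b = [7, 3, 9, 62]
`print(a)` → prints [63, 50]
`print(b)` → prints [7, 3, 9, 62]

Answer:
[63, 50]
[7, 3, 9, 62]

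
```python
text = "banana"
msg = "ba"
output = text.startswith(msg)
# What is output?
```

Trace:
`text = "banana"` → text = 'banana'
`msg = "ba"` → msg = 'ba'
`output = text.startswith(msg)` → output = True
So output = True

Answer: True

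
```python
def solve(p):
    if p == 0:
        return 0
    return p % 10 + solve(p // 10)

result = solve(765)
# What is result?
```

Sum of digits of 765: 5 + 6 + 7 = 18

Answer: 18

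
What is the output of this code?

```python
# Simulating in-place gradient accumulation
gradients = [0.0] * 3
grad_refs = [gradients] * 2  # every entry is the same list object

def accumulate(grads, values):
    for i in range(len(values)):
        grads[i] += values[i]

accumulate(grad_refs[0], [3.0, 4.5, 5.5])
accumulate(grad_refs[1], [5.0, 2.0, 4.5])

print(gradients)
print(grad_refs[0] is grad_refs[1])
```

Key concept: gradient accumulation aliasing.
Step by step:
`gradients = [0.0] * 3` → gradients = [0.0, 0.0, 0.0]
`grad_refs = [gradients] * 2` → grad_refs = [[0.0, 0.0, 0.0], [0.0, 0.0, 0.0]]
`accumulate(grad_refs[0], [3.0, 4.5, 5.5])` → gradients = [3.0, 4.5, 5.5]; grad_refs = [[3.0, 4.5, 5.5], [3.0, 4.5, 5.5]]
`accumulate(grad_refs[1], [5.0, 2.0, 4.5])` → gradients = [8.0, 6.5, 10.0]; grad_refs = [[8.0, 6.5, 10.0], [8.0, 6.5, 10.0]]
`print(gradients)` → prints [8.0, 6.5, 10.0]
`print(grad_refs[0] is grad_refs[1])` → prints True

Answer:
[8.0, 6.5, 10.0]
True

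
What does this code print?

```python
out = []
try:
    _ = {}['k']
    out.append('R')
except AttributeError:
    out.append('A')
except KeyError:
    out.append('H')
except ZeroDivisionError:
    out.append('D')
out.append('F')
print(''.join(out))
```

Execution trace: 'H' (except KeyError) → 'F' (after the try/except). Output: HF

Answer: HF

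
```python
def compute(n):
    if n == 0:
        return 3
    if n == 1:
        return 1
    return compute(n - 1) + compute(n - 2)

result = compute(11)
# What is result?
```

Build up from base cases: compute(0)=3, compute(1)=1, compute(2)=4, compute(3)=5, compute(4)=9, compute(5)=14, compute(6)=23, ..., compute(11)=254

Answer: 254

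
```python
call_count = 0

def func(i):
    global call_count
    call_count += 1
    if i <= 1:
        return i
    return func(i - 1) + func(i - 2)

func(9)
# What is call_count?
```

Calls(i) = 1 + Calls(i-1) + Calls(i-2); Calls(0)=Calls(1)=1. For i=9 this gives 109.

Answer: 109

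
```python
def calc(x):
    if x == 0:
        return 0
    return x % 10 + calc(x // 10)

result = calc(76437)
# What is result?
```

Sum of digits of 76437: 7 + 3 + 4 + 6 + 7 = 27

Answer: 27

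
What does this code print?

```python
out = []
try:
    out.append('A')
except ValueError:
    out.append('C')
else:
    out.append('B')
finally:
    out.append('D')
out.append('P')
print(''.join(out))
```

Execution trace: 'A' (try body, no exception) → 'B' (else) → 'D' (finally) → 'P' (after the try/except). Output: ABDP

Answer: ABDP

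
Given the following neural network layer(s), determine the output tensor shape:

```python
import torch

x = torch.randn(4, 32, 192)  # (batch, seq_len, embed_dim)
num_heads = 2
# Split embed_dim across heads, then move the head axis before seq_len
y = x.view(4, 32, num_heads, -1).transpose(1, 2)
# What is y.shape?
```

Input: (4, 32, 192) -> head_dim = 192 // 2 = 96; after view: (4, 32, 2, 96) -> after transpose(1, 2): (4, 2, 32, 96) -> Output: (4, 2, 32, 96)

Answer: (4, 2, 32, 96)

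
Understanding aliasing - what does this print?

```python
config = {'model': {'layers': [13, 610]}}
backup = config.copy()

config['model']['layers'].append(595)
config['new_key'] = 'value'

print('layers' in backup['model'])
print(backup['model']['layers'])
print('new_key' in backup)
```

Key concept: shallow copy gotcha with nested dict.
Step by step:
`config = {'model': {'layers': [13, 610]}}` → config = {'model': {'layers': [13, 610]}}
`backup = config.copy()` → backup = {'model': {'layers': [13, 610]}}
`config['model']['layers'].append(595)` → config = {'model': {'layers': [13, 610, 595]}}; backup = {'model': {'layers': [13, 610, 595]}}
`config['new_key'] = 'value'` → config = {'model': {'layers': [13, 610, 595]}, 'new_key': 'value'}
`print('layers' in backup['model'])` → prints True
`print(backup['model']['layers'])` → prints [13, 610, 595]
`print('new_key' in backup)` → prints False

Answer:
True
[13, 610, 595]
False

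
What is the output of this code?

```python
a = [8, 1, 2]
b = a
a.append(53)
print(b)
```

Key concept: basic list aliasing.
Step by step:
`a = [8, 1, 2]` → a = [8, 1, 2]
`b = a` → b = [8, 1, 2] (same object as a)
`a.append(53)` → a = [8, 1, 2, 53] (same object as b); b = [8, 1, 2, 53] (same object as a)
`print(b)` → prints [8, 1, 2, 53]

Answer: [8, 1, 2, 53]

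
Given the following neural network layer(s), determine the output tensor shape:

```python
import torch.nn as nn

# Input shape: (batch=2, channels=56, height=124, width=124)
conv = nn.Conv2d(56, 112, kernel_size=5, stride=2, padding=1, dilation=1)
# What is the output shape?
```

Input: (2, 56, 124, 124) -> Output: (2, 112, 61, 61)

Answer: (2, 112, 61, 61)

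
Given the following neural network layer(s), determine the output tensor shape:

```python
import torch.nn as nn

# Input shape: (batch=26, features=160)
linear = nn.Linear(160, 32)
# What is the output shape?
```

Input: (26, 160) -> Output: (26, 32)

Answer: (26, 32)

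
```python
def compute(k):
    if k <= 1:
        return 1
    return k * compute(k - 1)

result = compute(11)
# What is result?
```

compute(11) = 11 * 10 * 9 * 8 * 7 * 6 * 5 * 4 * 3 * 2 * 1 = 39916800

Answer: 39916800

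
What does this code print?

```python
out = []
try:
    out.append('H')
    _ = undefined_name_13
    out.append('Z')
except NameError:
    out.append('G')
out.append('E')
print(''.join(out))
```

Execution trace: 'H' (try body) → 'G' (except NameError) → 'E' (after the try/except). Output: HGE

Answer: HGE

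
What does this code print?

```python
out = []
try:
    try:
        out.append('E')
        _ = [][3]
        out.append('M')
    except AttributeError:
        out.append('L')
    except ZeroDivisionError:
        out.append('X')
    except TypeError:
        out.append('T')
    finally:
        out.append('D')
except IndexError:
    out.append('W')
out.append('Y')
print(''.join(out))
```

Execution trace: 'E' (try body) → 'D' (finally) → 'W' (outer except IndexError) → 'Y' (after the try/except). Output: EDWY

Answer: EDWY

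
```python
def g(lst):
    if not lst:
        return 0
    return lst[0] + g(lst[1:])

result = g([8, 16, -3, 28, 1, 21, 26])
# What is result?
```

8 + 16 + (-3) + 28 + 1 + 21 + 26 + 0 = 97

Answer: 97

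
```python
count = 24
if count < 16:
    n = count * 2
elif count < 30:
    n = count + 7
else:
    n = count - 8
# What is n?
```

Trace:
`count = 24` → count = 24
`if count < 16: ...` → count < 16 is False, count < 30 is True → n = 31
So n = 31

Answer: 31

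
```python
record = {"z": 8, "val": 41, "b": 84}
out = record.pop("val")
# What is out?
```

Trace:
`record = {"z": 8, "val": 41, "b": 84}` → record = {'z': 8, 'val': 41, 'b': 84}
`out = record.pop("val")` → record = {'z': 8, 'b': 84}; out = 41
So out = 41

Answer: 41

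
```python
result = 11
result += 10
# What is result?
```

Trace:
`result = 11` → result = 11
`result += 10` → result = 21
So result = 21

Answer: 21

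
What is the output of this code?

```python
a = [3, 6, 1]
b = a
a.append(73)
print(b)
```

Key concept: basic list aliasing.
Step by step:
`a = [3, 6, 1]` → a = [3, 6, 1]
`b = a` → b = [3, 6, 1] (same object as a)
`a.append(73)` → a = [3, 6, 1, 73] (same object as b); b = [3, 6, 1, 73] (same object as a)
`print(b)` → prints [3, 6, 1, 73]

Answer: [3, 6, 1, 73]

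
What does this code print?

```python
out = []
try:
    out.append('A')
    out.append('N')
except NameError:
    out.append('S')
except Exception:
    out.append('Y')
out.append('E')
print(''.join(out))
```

Execution trace: 'A' (try body) → 'N' (try body, no exception) → 'E' (after the try/except). Output: ANE

Answer: ANE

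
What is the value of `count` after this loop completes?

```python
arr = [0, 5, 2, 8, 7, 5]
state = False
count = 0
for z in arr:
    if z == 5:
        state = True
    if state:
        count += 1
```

Count elements after first 5 in [0, 5, 2, 8, 7, 5]
`count` takes the values: 0 → 1 → 2 → 3 → 4 → 5

Answer: 5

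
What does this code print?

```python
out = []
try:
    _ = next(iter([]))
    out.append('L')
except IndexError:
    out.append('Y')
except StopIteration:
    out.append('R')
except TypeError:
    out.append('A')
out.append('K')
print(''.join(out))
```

Execution trace: 'R' (except StopIteration) → 'K' (after the try/except). Output: RK

Answer: RK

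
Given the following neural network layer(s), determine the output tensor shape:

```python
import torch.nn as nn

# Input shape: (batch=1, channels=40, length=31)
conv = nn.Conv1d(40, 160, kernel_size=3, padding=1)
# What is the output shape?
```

Input: (1, 40, 31) -> Output: (1, 160, 31)

Answer: (1, 160, 31)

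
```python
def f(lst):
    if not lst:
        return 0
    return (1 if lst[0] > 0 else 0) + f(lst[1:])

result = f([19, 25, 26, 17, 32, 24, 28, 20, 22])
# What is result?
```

Count of positive elements in [19, 25, 26, 17, 32, 24, 28, 20, 22] = 9

Answer: 9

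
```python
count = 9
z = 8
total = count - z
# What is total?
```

Trace:
`count = 9` → count = 9
`z = 8` → z = 8
`total = count - z` → total = 1
So total = 1

Answer: 1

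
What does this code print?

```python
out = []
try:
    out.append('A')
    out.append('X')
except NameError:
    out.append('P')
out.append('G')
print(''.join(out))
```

Execution trace: 'A' (try body) → 'X' (try body, no exception) → 'G' (after the try/except). Output: AXG

Answer: AXG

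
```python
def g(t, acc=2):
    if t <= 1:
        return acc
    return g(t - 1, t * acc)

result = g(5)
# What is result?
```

Accumulator trace (n, acc): (5, 2) -> (4, 10) -> (3, 40) -> (2, 120) -> (1, 240) -> return 240

Answer: 240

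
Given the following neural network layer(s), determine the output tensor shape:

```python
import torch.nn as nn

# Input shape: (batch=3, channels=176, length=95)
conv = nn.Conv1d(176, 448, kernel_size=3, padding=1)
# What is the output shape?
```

Input: (3, 176, 95) -> Output: (3, 448, 95)

Answer: (3, 448, 95)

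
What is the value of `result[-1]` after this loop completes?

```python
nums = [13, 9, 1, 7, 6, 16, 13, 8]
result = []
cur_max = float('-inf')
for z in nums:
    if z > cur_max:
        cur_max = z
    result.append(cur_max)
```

Running max ends at 16
`result` takes the values: [] → [13] → [13, 13] → [13, 13, 13] → [13, 13, 13, 13] → [13, 13, 13, 13, 13] → [13, 13, 13, 13, 13, 16] → [13, 13, 13, 13, 13, 16, 16] → [13, 13, 13, 13, 13, 16, 16, 16]
So `result[-1]` = 16

Answer: 16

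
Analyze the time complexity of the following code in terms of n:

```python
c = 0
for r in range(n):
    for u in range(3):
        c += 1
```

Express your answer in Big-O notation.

Each loop level contributes: n × 1. Multiplying the contributions gives O(n).

Answer: O(n)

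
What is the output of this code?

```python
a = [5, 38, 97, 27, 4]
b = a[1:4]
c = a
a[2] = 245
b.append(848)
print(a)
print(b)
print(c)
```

Key concept: slice vs alias.
Step by step:
`a = [5, 38, 97, 27, 4]` → a = [5, 38, 97, 27, 4]
`b = a[1:4]` → b = [38, 97, 27]
`c = a` → c = [5, 38, 97, 27, 4] (same object as a)
`a[2] = 245` → a = [5, 38, 245, 27, 4] (same object as c); c = [5, 38, 245, 27, 4] (same object as a)
`b.append(848)` → b = [38, 97, 27, 848]
`print(a)` → prints [5, 38, 245, 27, 4]
`print(b)` → prints [38, 97, 27, 848]
`print(c)` → prints [5, 38, 245, 27, 4]

Answer:
[5, 38, 245, 27, 4]
[38, 97, 27, 848]
[5, 38, 245, 27, 4]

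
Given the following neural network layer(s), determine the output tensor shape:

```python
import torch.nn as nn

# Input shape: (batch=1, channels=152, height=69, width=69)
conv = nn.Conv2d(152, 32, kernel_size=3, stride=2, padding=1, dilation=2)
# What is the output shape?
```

Input: (1, 152, 69, 69) -> Output: (1, 32, 34, 34)

Answer: (1, 32, 34, 34)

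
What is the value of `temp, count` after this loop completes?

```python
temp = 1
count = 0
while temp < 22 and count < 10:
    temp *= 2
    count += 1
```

Double until >= 22 or 10 iterations
`temp, count` takes the values: (1, 0) → (2, 0) → (2, 1) → (4, 1) → (4, 2) → (8, 2) → (8, 3) → (16, 3) → (16, 4) → (32, 4) → (32, 5)

Answer: 32, 5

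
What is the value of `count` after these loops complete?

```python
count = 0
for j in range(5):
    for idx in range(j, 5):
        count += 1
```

Upper triangle: 5 + 4 + ... + 1
`count` takes the values: 0 → 1 → 2 → 3 → 4 → 5 → 6 → 7 → 8 → 9 → 10 → 11 → 12 → 13 → 14 → 15

Answer: 15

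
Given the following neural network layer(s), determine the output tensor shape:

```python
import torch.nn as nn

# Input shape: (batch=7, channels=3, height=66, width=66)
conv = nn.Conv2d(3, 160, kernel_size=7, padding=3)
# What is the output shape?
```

Input: (7, 3, 66, 66) -> Output: (7, 160, 66, 66)

Answer: (7, 160, 66, 66)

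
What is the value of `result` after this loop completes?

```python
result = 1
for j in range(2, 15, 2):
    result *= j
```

Product of even numbers 2 to 14
`result` takes the values: 1 → 2 → 8 → 48 → 384 → 3840 → 46080 → 645120

Answer: 645120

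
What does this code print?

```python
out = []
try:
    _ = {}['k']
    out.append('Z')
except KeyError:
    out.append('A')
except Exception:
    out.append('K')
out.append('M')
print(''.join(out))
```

Execution trace: 'A' (except KeyError) → 'M' (after the try/except). Output: AM

Answer: AM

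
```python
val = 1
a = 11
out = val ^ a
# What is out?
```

Trace:
`val = 1` → val = 1
`a = 11` → a = 11
`out = val ^ a` → out = 10
So out = 10

Answer: 10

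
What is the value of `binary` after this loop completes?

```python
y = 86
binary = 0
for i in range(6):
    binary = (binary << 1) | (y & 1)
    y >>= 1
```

Reverse lowest 6 bits of 86
`binary` takes the values: 0 → 1 → 3 → 6 → 13 → 26

Answer: 26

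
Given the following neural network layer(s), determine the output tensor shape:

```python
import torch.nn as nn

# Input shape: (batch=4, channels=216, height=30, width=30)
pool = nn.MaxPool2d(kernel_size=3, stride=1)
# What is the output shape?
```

Input: (4, 216, 30, 30) -> Output: (4, 216, 28, 28)

Answer: (4, 216, 28, 28)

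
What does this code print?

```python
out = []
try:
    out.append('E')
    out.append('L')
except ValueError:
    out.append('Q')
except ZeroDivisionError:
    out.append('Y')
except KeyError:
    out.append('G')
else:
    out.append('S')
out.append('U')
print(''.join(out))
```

Execution trace: 'E' (try body) → 'L' (try body, no exception) → 'S' (else) → 'U' (after the try/except). Output: ELSU

Answer: ELSU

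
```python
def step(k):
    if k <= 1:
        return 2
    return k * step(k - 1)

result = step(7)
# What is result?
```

step(7) = 7 * 6 * 5 * 4 * 3 * 2 * 2 = 10080

Answer: 10080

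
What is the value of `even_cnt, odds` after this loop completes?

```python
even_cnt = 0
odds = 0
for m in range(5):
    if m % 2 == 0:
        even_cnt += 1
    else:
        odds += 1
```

Count evens and odds in range(5)
`even_cnt, odds` takes the values: (0, 0) → (1, 0) → (1, 1) → (2, 1) → (2, 2) → (3, 2)

Answer: 3, 2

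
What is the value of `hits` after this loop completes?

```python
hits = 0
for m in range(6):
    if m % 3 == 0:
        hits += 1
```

Count numbers divisible by 3 in range(6)
`hits` takes the values: 0 → 1 → 2

Answer: 2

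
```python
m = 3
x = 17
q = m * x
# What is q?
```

Trace:
`m = 3` → m = 3
`x = 17` → x = 17
`q = m * x` → q = 51
So q = 51

Answer: 51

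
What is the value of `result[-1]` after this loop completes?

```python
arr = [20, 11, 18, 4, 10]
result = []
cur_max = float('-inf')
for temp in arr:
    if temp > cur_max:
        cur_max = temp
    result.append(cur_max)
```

Running max ends at 20
`result` takes the values: [] → [20] → [20, 20] → [20, 20, 20] → [20, 20, 20, 20] → [20, 20, 20, 20, 20]
So `result[-1]` = 20

Answer: 20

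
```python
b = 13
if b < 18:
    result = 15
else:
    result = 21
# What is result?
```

Trace:
`b = 13` → b = 13
`if b < 18: ...` → b < 18 is True → result = 15
So result = 15

Answer: 15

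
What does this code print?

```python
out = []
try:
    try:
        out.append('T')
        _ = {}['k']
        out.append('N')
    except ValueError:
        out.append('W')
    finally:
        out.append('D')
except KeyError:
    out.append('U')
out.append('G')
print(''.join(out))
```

Execution trace: 'T' (try body) → 'D' (finally) → 'U' (outer except KeyError) → 'G' (after the try/except). Output: TDUG

Answer: TDUG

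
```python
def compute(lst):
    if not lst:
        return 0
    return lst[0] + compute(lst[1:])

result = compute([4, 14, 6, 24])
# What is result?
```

4 + 14 + 6 + 24 + 0 = 48

Answer: 48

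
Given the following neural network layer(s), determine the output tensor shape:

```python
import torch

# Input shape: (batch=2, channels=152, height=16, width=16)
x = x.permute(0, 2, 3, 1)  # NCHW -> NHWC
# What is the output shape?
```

Input: (2, 152, 16, 16) -> Output: (2, 16, 16, 152)

Answer: (2, 16, 16, 152)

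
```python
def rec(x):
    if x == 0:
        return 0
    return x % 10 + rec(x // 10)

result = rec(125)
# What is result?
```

Sum of digits of 125: 5 + 2 + 1 = 8

Answer: 8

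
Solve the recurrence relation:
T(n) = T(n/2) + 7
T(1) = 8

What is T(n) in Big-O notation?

Each step divides n by 2 and adds 7. After log_2(n) steps we reach T(1)=8. So T(n) = 7·log_2(n) + 8 = O(log n).

Answer: O(log n)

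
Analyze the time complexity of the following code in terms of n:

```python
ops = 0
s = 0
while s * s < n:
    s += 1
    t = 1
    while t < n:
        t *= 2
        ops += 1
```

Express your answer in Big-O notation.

Each loop level contributes: √n × log n. Multiplying the contributions gives O(√n log n).

Answer: O(√n log n)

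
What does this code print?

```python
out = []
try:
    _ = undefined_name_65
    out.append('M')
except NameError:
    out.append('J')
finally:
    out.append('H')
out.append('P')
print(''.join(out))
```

Execution trace: 'J' (except NameError) → 'H' (finally) → 'P' (after the try/except). Output: JHP

Answer: JHP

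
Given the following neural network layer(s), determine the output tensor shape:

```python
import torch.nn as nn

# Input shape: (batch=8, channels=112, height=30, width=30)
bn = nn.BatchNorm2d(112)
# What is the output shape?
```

Input: (8, 112, 30, 30) -> Output: (8, 112, 30, 30)

Answer: (8, 112, 30, 30)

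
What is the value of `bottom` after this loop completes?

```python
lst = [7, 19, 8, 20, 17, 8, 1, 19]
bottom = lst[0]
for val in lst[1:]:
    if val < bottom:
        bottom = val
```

Minimum of [7, 19, 8, 20, 17, 8, 1, 19]
`bottom` takes the values: 7 → 1

Answer: 1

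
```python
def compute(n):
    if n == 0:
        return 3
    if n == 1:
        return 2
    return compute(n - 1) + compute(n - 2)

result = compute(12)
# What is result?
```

Build up from base cases: compute(0)=3, compute(1)=2, compute(2)=5, compute(3)=7, compute(4)=12, compute(5)=19, compute(6)=31, ..., compute(12)=555

Answer: 555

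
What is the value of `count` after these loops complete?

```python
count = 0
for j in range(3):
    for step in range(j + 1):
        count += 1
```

Triangle: 1 + 2 + ... + 3
`count` takes the values: 0 → 1 → 2 → 3 → 4 → 5 → 6

Answer: 6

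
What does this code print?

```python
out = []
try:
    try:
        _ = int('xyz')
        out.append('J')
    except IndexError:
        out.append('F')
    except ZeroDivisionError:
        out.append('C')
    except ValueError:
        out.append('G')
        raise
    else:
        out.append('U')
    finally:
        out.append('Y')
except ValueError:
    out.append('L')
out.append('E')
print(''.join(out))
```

Execution trace: 'G' (inner except ValueError) → 'Y' (inner finally) → 'L' (outer except ValueError) → 'E' (after the try/except). Output: GYLE

Answer: GYLE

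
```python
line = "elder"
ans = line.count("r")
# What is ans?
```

Trace:
`line = "elder"` → line = 'elder'
`ans = line.count("r")` → ans = 1
So ans = 1

Answer: 1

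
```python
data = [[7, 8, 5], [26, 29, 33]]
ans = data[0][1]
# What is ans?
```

Trace:
`data = [[7, 8, 5], [26, 29, 33]]` → data = [[7, 8, 5], [26, 29, 33]]
`ans = data[0][1]` → ans = 8
So ans = 8

Answer: 8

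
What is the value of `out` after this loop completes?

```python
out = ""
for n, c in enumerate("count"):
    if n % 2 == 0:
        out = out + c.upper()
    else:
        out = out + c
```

Uppercase even positions in 'count'
`out` takes the values: "" → "C" → "Co" → "CoU" → "CoUn" → "CoUnT"

Answer: "CoUnT"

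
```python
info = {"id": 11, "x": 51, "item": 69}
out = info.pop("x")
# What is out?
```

Trace:
`info = {"id": 11, "x": 51, "item": 69}` → info = {'id': 11, 'x': 51, 'item': 69}
`out = info.pop("x")` → info = {'id': 11, 'item': 69}; out = 51
So out = 51

Answer: 51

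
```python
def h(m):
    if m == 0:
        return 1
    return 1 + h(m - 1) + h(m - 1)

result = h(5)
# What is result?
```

h(m) = 1 + 2·h(m-1), h(0)=1. Closed form: (1+1)·2^5 - 1 = 63.

Answer: 63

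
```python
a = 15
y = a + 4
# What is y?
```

Trace:
`a = 15` → a = 15
`y = a + 4` → y = 19
So y = 19

Answer: 19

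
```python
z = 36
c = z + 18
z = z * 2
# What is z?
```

Trace:
`z = 36` → z = 36
`c = z + 18` → c = 54
`z = z * 2` → z = 72
So z = 72

Answer: 72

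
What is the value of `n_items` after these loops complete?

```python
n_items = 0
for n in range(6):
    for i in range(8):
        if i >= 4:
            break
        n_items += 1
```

Inner breaks at 4, outer runs 6 times
`n_items` takes the values: 0 → 1 → 2 → 3 → 4 → 5 → 6 → 7 → 8 → 9 → 10 → 11 → 12 → 13 → 14 → 15 → 16 → 17 → 18 → 19 → 20 → 21 → 22 → 23 → 24

Answer: 24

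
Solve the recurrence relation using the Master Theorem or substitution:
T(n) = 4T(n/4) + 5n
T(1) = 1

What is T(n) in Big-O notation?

By Master Theorem: a=4, b=4, f(n)=5n. Since log_4(4) = 1 and f(n) = Θ(n^1), Case 2 applies. T(n) = O(n log n).

Answer: O(n log n)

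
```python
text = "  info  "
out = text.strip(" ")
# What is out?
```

Trace:
`text = "  info  "` → text = '  info  '
`out = text.strip(" ")` → out = 'info'
So out = 'info'

Answer: 'info'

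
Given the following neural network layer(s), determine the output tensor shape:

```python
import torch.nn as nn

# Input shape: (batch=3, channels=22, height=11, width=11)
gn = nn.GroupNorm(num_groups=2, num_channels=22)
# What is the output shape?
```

Input: (3, 22, 11, 11) -> Output: (3, 22, 11, 11)

Answer: (3, 22, 11, 11)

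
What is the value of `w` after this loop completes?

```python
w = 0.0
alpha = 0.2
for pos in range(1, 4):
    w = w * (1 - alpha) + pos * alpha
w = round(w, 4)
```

Moving average with lr=0.2
`w` takes the values: 0.0 → 0.2 → 0.56 → 1.048

Answer: 1.048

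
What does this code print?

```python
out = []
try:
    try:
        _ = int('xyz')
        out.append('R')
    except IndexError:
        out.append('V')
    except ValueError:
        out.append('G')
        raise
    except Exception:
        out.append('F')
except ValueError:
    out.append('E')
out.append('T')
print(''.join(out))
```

Execution trace: 'G' (inner except ValueError) → 'E' (outer except ValueError) → 'T' (after the try/except). Output: GET

Answer: GET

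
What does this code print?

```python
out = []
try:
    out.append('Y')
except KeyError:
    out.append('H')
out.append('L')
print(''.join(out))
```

Execution trace: 'Y' (try body, no exception) → 'L' (after the try/except). Output: YL

Answer: YL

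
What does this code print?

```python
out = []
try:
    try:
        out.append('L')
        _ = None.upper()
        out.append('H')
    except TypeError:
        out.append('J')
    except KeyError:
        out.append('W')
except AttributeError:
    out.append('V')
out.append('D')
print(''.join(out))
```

Execution trace: 'L' (try body) → 'V' (outer except AttributeError) → 'D' (after the try/except). Output: LVD

Answer: LVD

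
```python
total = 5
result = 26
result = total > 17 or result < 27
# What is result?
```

Trace:
`total = 5` → total = 5
`result = 26` → result = 26
`result = total > 17 or result < 27` → result = True
So result = True

Answer: True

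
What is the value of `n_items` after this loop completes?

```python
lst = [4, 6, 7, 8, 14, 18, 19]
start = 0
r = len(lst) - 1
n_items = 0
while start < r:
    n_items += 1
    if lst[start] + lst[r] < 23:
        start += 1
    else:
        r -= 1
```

Steps to find pair summing to 23
`n_items` takes the values: 0 → 1 → 2 → 3 → 4 → 5 → 6

Answer: 6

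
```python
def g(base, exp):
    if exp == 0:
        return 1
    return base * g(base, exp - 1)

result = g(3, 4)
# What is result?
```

g(3, 4) = 3 * 3 * 3 * 3 = 81

Answer: 81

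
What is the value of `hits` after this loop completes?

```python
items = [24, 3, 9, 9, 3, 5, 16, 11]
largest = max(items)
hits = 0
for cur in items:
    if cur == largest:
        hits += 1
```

Count of max value 24 in [24, 3, 9, 9, 3, 5, 16, 11]
`hits` takes the values: 0 → 1

Answer: 1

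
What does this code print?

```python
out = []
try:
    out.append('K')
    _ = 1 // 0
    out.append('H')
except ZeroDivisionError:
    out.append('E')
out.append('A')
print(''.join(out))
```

Execution trace: 'K' (try body) → 'E' (except ZeroDivisionError) → 'A' (after the try/except). Output: KEA

Answer: KEA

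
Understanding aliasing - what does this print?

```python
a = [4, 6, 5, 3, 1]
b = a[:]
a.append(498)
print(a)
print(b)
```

Key concept: slice [:] creates copy.
Step by step:
`a = [4, 6, 5, 3, 1]` → a = [4, 6, 5, 3, 1]
`b = a[:]` → b = [4, 6, 5, 3, 1]
`a.append(498)` → a = [4, 6, 5, 3, 1, 498]
`print(a)` → prints [4, 6, 5, 3, 1, 498]
`print(b)` → prints [4, 6, 5, 3, 1]

Answer:
[4, 6, 5, 3, 1, 498]
[4, 6, 5, 3, 1]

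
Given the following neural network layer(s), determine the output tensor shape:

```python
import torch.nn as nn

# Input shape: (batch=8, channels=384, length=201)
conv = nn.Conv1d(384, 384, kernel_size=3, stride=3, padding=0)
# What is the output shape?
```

Input: (8, 384, 201) -> Output: (8, 384, 67)

Answer: (8, 384, 67)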